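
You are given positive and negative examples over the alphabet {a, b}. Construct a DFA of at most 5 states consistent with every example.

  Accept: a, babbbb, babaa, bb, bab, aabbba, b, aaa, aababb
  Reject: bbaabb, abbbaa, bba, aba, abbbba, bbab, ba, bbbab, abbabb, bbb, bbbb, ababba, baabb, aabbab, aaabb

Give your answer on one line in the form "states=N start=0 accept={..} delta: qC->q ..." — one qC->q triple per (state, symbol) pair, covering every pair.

State merging on the prefix tree: take the shortest (then alphabetical) example prefix whose next move is undefined and point that move at state 0, else 1, else 2, ...; a target is out if some Accept/Reject pair would then sit in one state with the same input left (inseparable). If every existing state is out, open a new one.
a: 0a undefined. 0a->0: no, bb/aaabb meet in 0 with "bb" left. Open state 1: 0a->1.
b: 0b undefined. 0b->0: no, a/bba meet in 1. 0b->1: ok.
aa: 1a undefined. 1a->0: no, babbbb/bbbb meet in 1 with "bbb" left. 1a->1: no, a/ba meet in 1. Open state 2: 1a->2.
ab: 1b undefined. 1b->0: no, a/bba meet in 1. 1b->1: no, a/bbb meet in 1. 1b->2: no, bb/ba meet in 2. Open state 3: 1b->3.
aaa: 2a undefined. 2a->0: no, bb/baabb meet in 3. 2a->1: ok.
aab: 2b undefined. 2b->0: no, babbbb/bbb meet in 3 with "b" left. 2b->1: no, babbbb/bbbb meet in 3 with "bb" left. 2b->2: no, babbbb/ba meet in 2. 2b->3: ok.
aba: 3a undefined. 3a->0: no, a/bbab meet in 1. 3a->1: no, a/bba meet in 1. 3a->2: no, bb/bbab meet in 3. 3a->3: no, babaa/bba meet in 3. Open state 4: 3a->4.
abb: 3b undefined. 3b->0: no, a/abbbaa meet in 1. 3b->1: no, a/abbabb meet in 1. 3b->2: no, a/abbbba meet in 1. 3b->3: no, babbbb/bbb meet in 3. 3b->4: ok.
abab: 4b undefined. 4b->0: ok.
abba: 4a undefined. 4a->0: no, a/bbbab meet in 1. 4a->1: no, bb/bbbab meet in 3. 4a->2: no, babaa/abbbaa meet in 2. 4a->3: ok.
All examples now run through 5 states with every (state, symbol) defined. Accept strings end in {1,3}, Reject strings end in {0,2,4}; accept={1,3}.

states=5 start=0 accept={1,3} delta: 0a->1 0b->1 1a->2 1b->3 2a->1 2b->3 3a->4 3b->4 4a->3 4b->0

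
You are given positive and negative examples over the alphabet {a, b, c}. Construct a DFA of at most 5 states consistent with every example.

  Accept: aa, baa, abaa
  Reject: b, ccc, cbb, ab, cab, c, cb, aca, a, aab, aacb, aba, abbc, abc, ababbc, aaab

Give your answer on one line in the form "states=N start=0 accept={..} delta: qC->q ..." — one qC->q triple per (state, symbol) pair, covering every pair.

states=3 start=0 accept={2} delta: 0a->1 0b->0 0c->0 1a->2 1b->0 1c->0 2a->0 2b->0 2c->0

Fold the examples into a partial DFA from state 0: repeatedly fix the first undefined (state, symbol) met by the shortest-then-alphabetical prefix, trying targets in increasing order and rejecting any under which an Accept and a Reject string meet in one state with the same remainder; add a state when all current targets are rejected. Accepting states are where Accept strings end.
a: 0a undefined. 0a->0: no, aa/a meet in 0. Open state 1: 0a->1.
b: 0b undefined. 0b->0: ok.
c: 0c undefined. 0c->0: ok.
aa: 1a undefined. 1a->0: no, aa/b meet in 0. 1a->1: no, aa/a meet in 1. Open state 2: 1a->2.
ab: 1b undefined. 1b->0: ok.
ac: 1c undefined. 1c->0: ok.
aaa: 2a undefined. 2a->0: ok.
aab: 2b undefined. 2b->0: ok.
aac: 2c undefined. 2c->0: ok.
All examples now run through 3 states with every (state, symbol) defined. Accept strings end in {2}, Reject strings end in {0,1}; accept={2}.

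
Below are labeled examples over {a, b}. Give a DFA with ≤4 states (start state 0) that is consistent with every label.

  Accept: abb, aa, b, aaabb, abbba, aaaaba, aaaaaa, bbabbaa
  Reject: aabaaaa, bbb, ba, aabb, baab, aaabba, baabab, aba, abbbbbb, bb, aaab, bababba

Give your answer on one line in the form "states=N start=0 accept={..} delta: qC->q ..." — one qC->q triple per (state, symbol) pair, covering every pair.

Fold the examples into a partial DFA from state 0: repeatedly fix the first undefined (state, symbol) met by the shortest-then-alphabetical prefix, trying targets in increasing order and rejecting any under which an Accept and a Reject string meet in one state with the same remainder; add a state when all current targets are rejected. Accepting states are where Accept strings end.
a: 0a undefined. 0a->0: no, abb/aabb meet in 0 with "bb" left. Open state 1: 0a->1.
b: 0b undefined. 0b->0: no, b/bbb meet in 0. 0b->1: no, abb/bbb meet in 1 with "bb" left. Open state 2: 0b->2.
aa: 1a undefined. 1a->0: no, aaaaba/ba meet in 2 with "a" left. 1a->1: no, abb/aabb meet in 1 with "bb" left. 1a->2: ok.
ab: 1b undefined. 1b->0: ok.
ba: 2a undefined. 2a->0: no, abb/aaab meet in 2. 2a->1: ok.
bb: 2b undefined. 2b->0: no, abb/aabaaaa meet in 2. 2b->1: ok.
All examples now run through 3 states with every (state, symbol) defined. Accept strings end in {2}, Reject strings end in {0,1}; accept={2}.

states=3 start=0 accept={2} delta: 0a->1 0b->2 1a->2 1b->0 2a->1 2b->1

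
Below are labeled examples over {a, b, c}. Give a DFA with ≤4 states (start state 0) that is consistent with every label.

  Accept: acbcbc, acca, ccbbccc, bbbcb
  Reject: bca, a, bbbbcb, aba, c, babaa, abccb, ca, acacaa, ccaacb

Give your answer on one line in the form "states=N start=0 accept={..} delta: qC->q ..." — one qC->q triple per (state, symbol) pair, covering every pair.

states=4 start=0 accept={1,3} delta: 0a->0 0b->1 0c->2 1a->0 1b->0 1c->0 2a->0 2b->2 2c->3 3a->1 3b->2 3c->2

Grow the machine one transition at a time. Run the examples from 0; the earliest place one falls off (shortest prefix, ties alphabetical) gets sent to the lowest-numbered state that keeps every Accept/Reject pair distinguishable — a pair clashes when both reach the same state with identical unread suffix — and to a fresh state only if none does.
a: 0a undefined. 0a->0: ok.
b: 0b undefined. 0b->0: no, bbbcb/bbbbcb meet in 0 with "cb" left. Open state 1: 0b->1.
c: 0c undefined. 0c->0: no, acca/a meet in 0. 0c->1: no, acca/bca meet in 1 with "ca" left. Open state 2: 0c->2.
ba: 1a undefined. 1a->0: ok.
bb: 1b undefined. 1b->0: ok.
bc: 1c undefined. 1c->0: ok.
ca: 2a undefined. 2a->0: ok.
cc: 2c undefined. 2c->0: no, acca/bca meet in 0. 2c->1: no, acca/bca meet in 0. 2c->2: no, acca/bca meet in 0. Open state 3: 2c->3.
acb: 2b undefined. 2b->0: no, acbcbc/c meet in 2. 2b->1: no, acbcbc/bca meet in 0. 2b->2: ok.
cca: 3a undefined. 3a->0: no, acca/bca meet in 0. 3a->1: ok.
ccb: 3b undefined. 3b->0: no, acbcbc/bbbbcb meet in 2. 3b->1: no, acbcbc/bca meet in 0. 3b->2: ok.
ccbbcc: 3c undefined. 3c->0: no, ccbbccc/bbbbcb meet in 2. 3c->1: no, ccbbccc/bca meet in 0. 3c->2: ok.
All examples now run through 4 states with every (state, symbol) defined. Accept strings end in {1,3}, Reject strings end in {0,2}; accept={1,3}.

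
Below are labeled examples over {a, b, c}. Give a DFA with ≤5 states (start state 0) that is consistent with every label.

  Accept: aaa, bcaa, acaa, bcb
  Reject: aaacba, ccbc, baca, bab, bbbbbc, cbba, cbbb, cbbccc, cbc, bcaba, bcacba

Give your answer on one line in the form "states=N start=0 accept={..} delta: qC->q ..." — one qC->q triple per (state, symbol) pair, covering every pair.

states=4 start=0 accept={0} delta: 0a->0 0b->1 0c->0 1a->1 1b->1 1c->2 2a->3 2b->0 2c->1 3a->0 3b->1 3c->0

State merging on the prefix tree: take the shortest (then alphabetical) example prefix whose next move is undefined and point that move at state 0, else 1, else 2, ...; a target is out if some Accept/Reject pair would then sit in one state with the same input left (inseparable). If every existing state is out, open a new one.
a: 0a undefined. 0a->0: ok.
b: 0b undefined. 0b->0: no, aaa/bab meet in 0. Open state 1: 0b->1.
c: 0c undefined. 0c->0: ok.
ba: 1a undefined. 1a->0: no, aaa/aaacba meet in 0. 1a->1: ok.
bb: 1b undefined. 1b->0: no, aaa/bab meet in 0. 1b->1: ok.
bc: 1c undefined. 1c->0: no, aaa/ccbc meet in 0. 1c->1: no, bcaa/aaacba meet in 1. Open state 2: 1c->2.
bca: 2a undefined. 2a->0: no, aaa/baca meet in 0. 2a->1: no, bcaa/aaacba meet in 1. 2a->2: no, bcaa/ccbc meet in 2. Open state 3: 2a->3.
bcb: 2b undefined. 2b->0: ok.
bcaa: 3a undefined. 3a->0: ok.
bcab: 3b undefined. 3b->0: no, aaa/bcaba meet in 0. 3b->1: ok.
bcac: 3c undefined. 3c->0: ok.
cbbcc: 2c undefined. 2c->0: no, aaa/cbbccc meet in 0. 2c->1: ok.
All examples now run through 4 states with every (state, symbol) defined. Accept strings end in {0}, Reject strings end in {1,2,3}; accept={0}.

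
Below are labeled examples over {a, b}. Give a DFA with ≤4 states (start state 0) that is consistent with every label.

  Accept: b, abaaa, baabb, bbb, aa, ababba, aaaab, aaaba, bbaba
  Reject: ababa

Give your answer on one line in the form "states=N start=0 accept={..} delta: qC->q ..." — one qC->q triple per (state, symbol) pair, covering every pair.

states=3 start=0 accept={0,1} delta: 0a->0 0b->1 1a->1 1b->2 2a->2 2b->0

Grow the machine one transition at a time. Run the examples from 0; the earliest place one falls off (shortest prefix, ties alphabetical) gets sent to the lowest-numbered state that keeps every Accept/Reject pair distinguishable — a pair clashes when both reach the same state with identical unread suffix — and to a fresh state only if none does.
a: 0a undefined. 0a->0: ok.
b: 0b undefined. 0b->0: no, b/ababa meet in 0. Open state 1: 0b->1.
ba: 1a undefined. 1a->0: no, abaaa/ababa meet in 0. 1a->1: ok.
bb: 1b undefined. 1b->0: no, aa/ababa meet in 0. 1b->1: no, b/ababa meet in 1. Open state 2: 1b->2.
bba: 2a undefined. 2a->0: no, aa/ababa meet in 0. 2a->1: no, b/ababa meet in 1. 2a->2: ok.
bbb: 2b undefined. 2b->0: ok.
All examples now run through 3 states with every (state, symbol) defined. Accept strings end in {0,1}, Reject strings end in {2}; accept={0,1}.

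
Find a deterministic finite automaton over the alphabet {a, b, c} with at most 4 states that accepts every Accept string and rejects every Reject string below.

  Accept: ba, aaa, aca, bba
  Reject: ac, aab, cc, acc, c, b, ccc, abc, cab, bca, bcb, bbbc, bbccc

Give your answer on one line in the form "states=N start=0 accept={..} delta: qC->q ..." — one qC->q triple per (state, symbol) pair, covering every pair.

Fold the examples into a partial DFA from state 0: repeatedly fix the first undefined (state, symbol) met by the shortest-then-alphabetical prefix, trying targets in increasing order and rejecting any under which an Accept and a Reject string meet in one state with the same remainder; add a state when all current targets are rejected. Accepting states are where Accept strings end.
a: 0a undefined. 0a->0: ok.
b: 0b undefined. 0b->0: no, ba/aab meet in 0. Open state 1: 0b->1.
c: 0c undefined. 0c->0: no, aaa/ac meet in 0. 0c->1: ok.
ba: 1a undefined. 1a->0: ok.
bb: 1b undefined. 1b->0: ok.
bc: 1c undefined. 1c->0: no, ba/cc meet in 0. 1c->1: no, ba/bca meet in 0. Open state 2: 1c->2.
bca: 2a undefined. 2a->0: no, ba/bca meet in 0. 2a->1: ok.
bcb: 2b undefined. 2b->0: no, ba/bcb meet in 0. 2b->1: ok.
ccc: 2c undefined. 2c->0: no, ba/ccc meet in 0. 2c->1: ok.
All examples now run through 3 states with every (state, symbol) defined. Accept strings end in {0}, Reject strings end in {1,2}; accept={0}.

states=3 start=0 accept={0} delta: 0a->0 0b->1 0c->1 1a->0 1b->0 1c->2 2a->1 2b->1 2c->1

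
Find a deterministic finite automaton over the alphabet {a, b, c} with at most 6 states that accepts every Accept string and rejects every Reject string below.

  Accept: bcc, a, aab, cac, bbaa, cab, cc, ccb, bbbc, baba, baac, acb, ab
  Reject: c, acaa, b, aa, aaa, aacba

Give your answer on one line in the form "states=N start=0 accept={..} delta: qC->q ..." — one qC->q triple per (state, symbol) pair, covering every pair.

states=4 start=0 accept={0,1,3} delta: 0a->1 0b->2 0c->2 1a->2 1b->0 1c->1 2a->2 2b->3 2c->3 3a->0 3b->1 3c->0

State merging on the prefix tree: take the shortest (then alphabetical) example prefix whose next move is undefined and point that move at state 0, else 1, else 2, ...; a target is out if some Accept/Reject pair would then sit in one state with the same input left (inseparable). If every existing state is out, open a new one.
a: 0a undefined. 0a->0: no, a/aa meet in 0. Open state 1: 0a->1.
b: 0b undefined. 0b->0: no, bbaa/aa meet in 1 with "a" left. 0b->1: no, a/b meet in 1. Open state 2: 0b->2.
c: 0c undefined. 0c->0: no, cc/c meet in 0. 0c->1: no, a/c meet in 1. 0c->2: ok.
aa: 1a undefined. 1a->0: no, a/aaa meet in 1. 1a->1: no, a/aa meet in 1. 1a->2: ok.
ab: 1b undefined. 1b->0: ok.
ac: 1c undefined. 1c->0: no, acb/c meet in 2. 1c->1: ok.
ba: 2a undefined. 2a->0: no, cac/c meet in 2. 2a->1: no, a/acaa meet in 1. 2a->2: ok.
bb: 2b undefined. 2b->0: no, bbaa/c meet in 2. 2b->1: no, bbaa/c meet in 2. 2b->2: no, aab/c meet in 2. Open state 3: 2b->3.
bc: 2c undefined. 2c->0: no, bcc/c meet in 2. 2c->1: no, bcc/aacba meet in 1. 2c->2: no, bcc/c meet in 2. 2c->3: ok.
bba: 3a undefined. 3a->0: ok.
bbb: 3b undefined. 3b->0: no, a/aacba meet in 1. 3b->1: ok.
bcc: 3c undefined. 3c->0: ok.
All examples now run through 4 states with every (state, symbol) defined. Accept strings end in {0,1,3}, Reject strings end in {2}; accept={0,1,3}.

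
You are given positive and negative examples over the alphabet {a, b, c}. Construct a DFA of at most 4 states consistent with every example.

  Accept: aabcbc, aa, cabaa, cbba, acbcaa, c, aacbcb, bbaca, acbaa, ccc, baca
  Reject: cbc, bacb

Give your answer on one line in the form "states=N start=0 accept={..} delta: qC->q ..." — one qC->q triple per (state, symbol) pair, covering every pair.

states=2 start=0 accept={0} delta: 0a->0 0b->1 0c->0 1a->0 1b->0 1c->1

Grow the machine one transition at a time. Run the examples from 0; the earliest place one falls off (shortest prefix, ties alphabetical) gets sent to the lowest-numbered state that keeps every Accept/Reject pair distinguishable — a pair clashes when both reach the same state with identical unread suffix — and to a fresh state only if none does.
a: 0a undefined. 0a->0: ok.
b: 0b undefined. 0b->0: no, aabcbc/cbc meet in 0 with "cbc" left. Open state 1: 0b->1.
c: 0c undefined. 0c->0: ok.
ba: 1a undefined. 1a->0: ok.
bb: 1b undefined. 1b->0: ok.
cbc: 1c undefined. 1c->0: no, aabcbc/cbc meet in 0. 1c->1: ok.
All examples now run through 2 states with every (state, symbol) defined. Accept strings end in {0}, Reject strings end in {1}; accept={0}.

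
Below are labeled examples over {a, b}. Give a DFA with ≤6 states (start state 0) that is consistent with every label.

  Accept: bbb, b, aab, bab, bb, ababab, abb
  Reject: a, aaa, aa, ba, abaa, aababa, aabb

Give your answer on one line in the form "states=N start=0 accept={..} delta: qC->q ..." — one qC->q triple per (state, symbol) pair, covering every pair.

states=4 start=0 accept={0,3} delta: 0a->1 0b->0 1a->2 1b->0 2a->1 2b->3 3a->0 3b->1

State merging on the prefix tree: take the shortest (then alphabetical) example prefix whose next move is undefined and point that move at state 0, else 1, else 2, ...; a target is out if some Accept/Reject pair would then sit in one state with the same input left (inseparable). If every existing state is out, open a new one.
a: 0a undefined. 0a->0: no, bb/aabb meet in 0 with "bb" left. Open state 1: 0a->1.
b: 0b undefined. 0b->0: ok.
aa: 1a undefined. 1a->0: no, bbb/aa meet in 0. 1a->1: no, abb/aabb meet in 1 with "bb" left. Open state 2: 1a->2.
ab: 1b undefined. 1b->0: ok.
aaa: 2a undefined. 2a->0: no, bbb/aaa meet in 0. 2a->1: ok.
aab: 2b undefined. 2b->0: no, bbb/aabb meet in 0. 2b->1: no, bbb/aabb meet in 0. 2b->2: no, aab/aa meet in 2. Open state 3: 2b->3.
aaba: 3a undefined. 3a->0: ok.
aabb: 3b undefined. 3b->0: no, bbb/aabb meet in 0. 3b->1: ok.
All examples now run through 4 states with every (state, symbol) defined. Accept strings end in {0,3}, Reject strings end in {1,2}; accept={0,3}.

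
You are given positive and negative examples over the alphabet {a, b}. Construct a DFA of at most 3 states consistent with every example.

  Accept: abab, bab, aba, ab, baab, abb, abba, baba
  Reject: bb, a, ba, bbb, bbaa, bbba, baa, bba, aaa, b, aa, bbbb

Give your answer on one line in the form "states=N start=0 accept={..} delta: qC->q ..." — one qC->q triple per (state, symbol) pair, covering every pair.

states=3 start=0 accept={2} delta: 0a->1 0b->0 1a->1 1b->2 2a->2 2b->2

State merging on the prefix tree: take the shortest (then alphabetical) example prefix whose next move is undefined and point that move at state 0, else 1, else 2, ...; a target is out if some Accept/Reject pair would then sit in one state with the same input left (inseparable). If every existing state is out, open a new one.
a: 0a undefined. 0a->0: no, aba/ba meet in 0 with "ba" left. Open state 1: 0a->1.
b: 0b undefined. 0b->0: ok.
aa: 1a undefined. 1a->0: no, baab/bb meet in 0. 1a->1: ok.
ab: 1b undefined. 1b->0: no, abab/bb meet in 0. 1b->1: no, abab/a meet in 1. Open state 2: 1b->2.
aba: 2a undefined. 2a->0: no, abab/bb meet in 0. 2a->1: no, aba/a meet in 1. 2a->2: ok.
abb: 2b undefined. 2b->0: no, abab/bb meet in 0. 2b->1: no, abab/a meet in 1. 2b->2: ok.
All examples now run through 3 states with every (state, symbol) defined. Accept strings end in {2}, Reject strings end in {0,1}; accept={2}.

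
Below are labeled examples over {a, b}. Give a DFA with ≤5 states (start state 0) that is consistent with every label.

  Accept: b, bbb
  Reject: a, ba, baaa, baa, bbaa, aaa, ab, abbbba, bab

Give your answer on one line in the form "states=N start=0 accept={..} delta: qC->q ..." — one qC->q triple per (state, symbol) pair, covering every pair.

states=2 start=0 accept={0} delta: 0a->1 0b->0 1a->1 1b->1

State merging on the prefix tree: take the shortest (then alphabetical) example prefix whose next move is undefined and point that move at state 0, else 1, else 2, ...; a target is out if some Accept/Reject pair would then sit in one state with the same input left (inseparable). If every existing state is out, open a new one.
a: 0a undefined. 0a->0: no, b/ab meet in 0 with "b" left. Open state 1: 0a->1.
b: 0b undefined. 0b->0: ok.
aa: 1a undefined. 1a->0: no, b/baa meet in 0. 1a->1: ok.
ab: 1b undefined. 1b->0: no, b/ab meet in 0. 1b->1: ok.
All examples now run through 2 states with every (state, symbol) defined. Accept strings end in {0}, Reject strings end in {1}; accept={0}.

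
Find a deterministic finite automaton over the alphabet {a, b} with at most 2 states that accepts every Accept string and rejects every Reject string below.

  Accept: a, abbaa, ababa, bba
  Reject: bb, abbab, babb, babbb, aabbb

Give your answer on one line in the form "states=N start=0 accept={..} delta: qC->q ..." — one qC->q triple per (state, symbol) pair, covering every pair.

State merging on the prefix tree: take the shortest (then alphabetical) example prefix whose next move is undefined and point that move at state 0, else 1, else 2, ...; a target is out if some Accept/Reject pair would then sit in one state with the same input left (inseparable). If every existing state is out, open a new one.
a: 0a undefined. 0a->0: ok.
b: 0b undefined. 0b->0: no, a/bb meet in 0. Open state 1: 0b->1.
ba: 1a undefined. 1a->0: ok.
bb: 1b undefined. 1b->0: no, a/bb meet in 0. 1b->1: ok.
All examples now run through 2 states with every (state, symbol) defined. Accept strings end in {0}, Reject strings end in {1}; accept={0}.

states=2 start=0 accept={0} delta: 0a->0 0b->1 1a->0 1b->1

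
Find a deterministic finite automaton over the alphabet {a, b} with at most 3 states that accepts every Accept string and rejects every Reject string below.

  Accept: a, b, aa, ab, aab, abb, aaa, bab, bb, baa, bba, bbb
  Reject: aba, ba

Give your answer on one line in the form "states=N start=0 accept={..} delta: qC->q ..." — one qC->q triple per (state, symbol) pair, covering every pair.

states=3 start=0 accept={0,1} delta: 0a->0 0b->1 1a->2 1b->0 2a->0 2b->0

Fold the examples into a partial DFA from state 0: repeatedly fix the first undefined (state, symbol) met by the shortest-then-alphabetical prefix, trying targets in increasing order and rejecting any under which an Accept and a Reject string meet in one state with the same remainder; add a state when all current targets are rejected. Accepting states are where Accept strings end.
a: 0a undefined. 0a->0: ok.
b: 0b undefined. 0b->0: no, a/aba meet in 0. Open state 1: 0b->1.
ba: 1a undefined. 1a->0: no, a/aba meet in 0. 1a->1: no, b/aba meet in 1. Open state 2: 1a->2.
bb: 1b undefined. 1b->0: ok.
baa: 2a undefined. 2a->0: ok.
bab: 2b undefined. 2b->0: ok.
All examples now run through 3 states with every (state, symbol) defined. Accept strings end in {0,1}, Reject strings end in {2}; accept={0,1}.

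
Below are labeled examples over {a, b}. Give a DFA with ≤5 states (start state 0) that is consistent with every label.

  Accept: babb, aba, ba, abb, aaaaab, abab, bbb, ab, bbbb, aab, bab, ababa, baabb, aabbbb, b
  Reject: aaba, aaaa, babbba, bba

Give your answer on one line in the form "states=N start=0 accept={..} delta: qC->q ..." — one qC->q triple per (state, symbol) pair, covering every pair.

Grow the machine one transition at a time. Run the examples from 0; the earliest place one falls off (shortest prefix, ties alphabetical) gets sent to the lowest-numbered state that keeps every Accept/Reject pair distinguishable — a pair clashes when both reach the same state with identical unread suffix — and to a fresh state only if none does.
a: 0a undefined. 0a->0: no, aba/aaba meet in 0 with "ba" left. Open state 1: 0a->1.
b: 0b undefined. 0b->0: no, ba/bba meet in 1. 0b->1: no, aba/bba meet in 1 with "ba" left. Open state 2: 0b->2.
aa: 1a undefined. 1a->0: no, ba/aaba meet in 2 with "a" left. 1a->1: no, aba/aaba meet in 1 with "ba" left. 1a->2: ok.
ab: 1b undefined. 1b->0: ok.
ba: 2a undefined. 2a->0: no, aba/aaaa meet in 1. 2a->1: no, babb/aaaa meet in 2. 2a->2: no, ba/aaaa meet in 2. Open state 3: 2a->3.
bb: 2b undefined. 2b->0: no, aba/aaba meet in 1. 2b->1: no, abb/aaba meet in 2. 2b->2: no, ba/aaba meet in 3. 2b->3: ok.
baa: 3a undefined. 3a->0: no, aaaaab/aaba meet in 0. 3a->1: no, aba/aaba meet in 1. 3a->2: no, abb/aaba meet in 2. 3a->3: no, ba/aaba meet in 3. Open state 4: 3a->4.
bab: 3b undefined. 3b->0: ok.
baab: 4b undefined. 4b->0: ok.
aaaaa: 4a undefined. 4a->0: ok.
All examples now run through 5 states with every (state, symbol) defined. Accept strings end in {0,1,2,3}, Reject strings end in {4}; accept={0,1,2,3}.

states=5 start=0 accept={0,1,2,3} delta: 0a->1 0b->2 1a->2 1b->0 2a->3 2b->3 3a->4 3b->0 4a->0 4b->0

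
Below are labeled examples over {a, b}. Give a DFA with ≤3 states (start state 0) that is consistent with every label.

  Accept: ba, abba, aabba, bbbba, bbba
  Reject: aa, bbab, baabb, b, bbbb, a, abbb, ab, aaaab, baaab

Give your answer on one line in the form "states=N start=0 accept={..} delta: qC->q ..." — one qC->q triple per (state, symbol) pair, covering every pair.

Fold the examples into a partial DFA from state 0: repeatedly fix the first undefined (state, symbol) met by the shortest-then-alphabetical prefix, trying targets in increasing order and rejecting any under which an Accept and a Reject string meet in one state with the same remainder; add a state when all current targets are rejected. Accepting states are where Accept strings end.
a: 0a undefined. 0a->0: ok.
b: 0b undefined. 0b->0: no, ba/aa meet in 0. Open state 1: 0b->1.
ba: 1a undefined. 1a->0: no, ba/aa meet in 0. 1a->1: no, ba/b meet in 1. Open state 2: 1a->2.
bb: 1b undefined. 1b->0: no, abba/aa meet in 0. 1b->1: ok.
baa: 2a undefined. 2a->0: ok.
bbab: 2b undefined. 2b->0: ok.
All examples now run through 3 states with every (state, symbol) defined. Accept strings end in {2}, Reject strings end in {0,1}; accept={2}.

states=3 start=0 accept={2} delta: 0a->0 0b->1 1a->2 1b->1 2a->0 2b->0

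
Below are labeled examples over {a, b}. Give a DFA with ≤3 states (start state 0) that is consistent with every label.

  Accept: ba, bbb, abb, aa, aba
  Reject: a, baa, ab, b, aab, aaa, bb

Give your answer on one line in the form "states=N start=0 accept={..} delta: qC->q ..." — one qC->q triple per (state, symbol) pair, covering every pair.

states=3 start=0 accept={0} delta: 0a->1 0b->1 1a->0 1b->2 2a->0 2b->0

Grow the machine one transition at a time. Run the examples from 0; the earliest place one falls off (shortest prefix, ties alphabetical) gets sent to the lowest-numbered state that keeps every Accept/Reject pair distinguishable — a pair clashes when both reach the same state with identical unread suffix — and to a fresh state only if none does.
a: 0a undefined. 0a->0: no, abb/bb meet in 0 with "bb" left. Open state 1: 0a->1.
b: 0b undefined. 0b->0: no, ba/a meet in 1. 0b->1: ok.
aa: 1a undefined. 1a->0: ok.
ab: 1b undefined. 1b->0: no, ba/ab meet in 0. 1b->1: no, bbb/a meet in 1. Open state 2: 1b->2.
aba: 2a undefined. 2a->0: ok.
abb: 2b undefined. 2b->0: ok.
All examples now run through 3 states with every (state, symbol) defined. Accept strings end in {0}, Reject strings end in {1,2}; accept={0}.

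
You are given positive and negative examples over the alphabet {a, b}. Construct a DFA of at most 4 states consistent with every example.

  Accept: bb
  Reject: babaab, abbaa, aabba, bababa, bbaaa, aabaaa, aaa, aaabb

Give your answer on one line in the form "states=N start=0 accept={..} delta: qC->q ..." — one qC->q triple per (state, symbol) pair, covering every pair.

states=2 start=0 accept={0} delta: 0a->1 0b->0 1a->0 1b->1

Grow the machine one transition at a time. Run the examples from 0; the earliest place one falls off (shortest prefix, ties alphabetical) gets sent to the lowest-numbered state that keeps every Accept/Reject pair distinguishable — a pair clashes when both reach the same state with identical unread suffix — and to a fresh state only if none does.
a: 0a undefined. 0a->0: no, bb/aaabb meet in 0 with "bb" left. Open state 1: 0a->1.
b: 0b undefined. 0b->0: ok.
aa: 1a undefined. 1a->0: ok.
ab: 1b undefined. 1b->0: no, bb/babaab meet in 0. 1b->1: ok.
All examples now run through 2 states with every (state, symbol) defined. Accept strings end in {0}, Reject strings end in {1}; accept={0}.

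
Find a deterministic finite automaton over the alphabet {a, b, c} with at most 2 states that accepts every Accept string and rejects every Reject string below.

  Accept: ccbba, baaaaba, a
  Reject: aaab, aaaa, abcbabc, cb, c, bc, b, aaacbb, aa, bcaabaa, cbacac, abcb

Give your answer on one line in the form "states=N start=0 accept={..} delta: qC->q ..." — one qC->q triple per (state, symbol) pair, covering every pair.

states=2 start=0 accept={1} delta: 0a->1 0b->0 0c->0 1a->0 1b->0 1c->0

State merging on the prefix tree: take the shortest (then alphabetical) example prefix whose next move is undefined and point that move at state 0, else 1, else 2, ...; a target is out if some Accept/Reject pair would then sit in one state with the same input left (inseparable). If every existing state is out, open a new one.
a: 0a undefined. 0a->0: no, a/aaaa meet in 0. Open state 1: 0a->1.
b: 0b undefined. 0b->0: ok.
c: 0c undefined. 0c->0: ok.
aa: 1a undefined. 1a->0: ok.
ab: 1b undefined. 1b->0: ok.
aaac: 1c undefined. 1c->0: ok.
All examples now run through 2 states with every (state, symbol) defined. Accept strings end in {1}, Reject strings end in {0}; accept={1}.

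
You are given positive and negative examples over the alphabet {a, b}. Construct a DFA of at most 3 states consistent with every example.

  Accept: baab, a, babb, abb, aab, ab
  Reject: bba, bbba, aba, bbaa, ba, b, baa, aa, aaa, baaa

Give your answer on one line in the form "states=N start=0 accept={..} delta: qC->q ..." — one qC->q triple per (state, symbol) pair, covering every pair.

states=3 start=0 accept={1} delta: 0a->1 0b->2 1a->2 1b->1 2a->2 2b->1

Fold the examples into a partial DFA from state 0: repeatedly fix the first undefined (state, symbol) met by the shortest-then-alphabetical prefix, trying targets in increasing order and rejecting any under which an Accept and a Reject string meet in one state with the same remainder; add a state when all current targets are rejected. Accepting states are where Accept strings end.
a: 0a undefined. 0a->0: no, a/aa meet in 0. Open state 1: 0a->1.
b: 0b undefined. 0b->0: no, a/bba meet in 1. 0b->1: no, a/b meet in 1. Open state 2: 0b->2.
aa: 1a undefined. 1a->0: no, a/aaa meet in 1. 1a->1: no, a/aa meet in 1. 1a->2: ok.
ab: 1b undefined. 1b->0: no, a/aba meet in 1. 1b->1: ok.
ba: 2a undefined. 2a->0: no, baab/baa meet in 1. 2a->1: no, a/ba meet in 1. 2a->2: ok.
bb: 2b undefined. 2b->0: no, a/bba meet in 1. 2b->1: ok.
All examples now run through 3 states with every (state, symbol) defined. Accept strings end in {1}, Reject strings end in {2}; accept={1}.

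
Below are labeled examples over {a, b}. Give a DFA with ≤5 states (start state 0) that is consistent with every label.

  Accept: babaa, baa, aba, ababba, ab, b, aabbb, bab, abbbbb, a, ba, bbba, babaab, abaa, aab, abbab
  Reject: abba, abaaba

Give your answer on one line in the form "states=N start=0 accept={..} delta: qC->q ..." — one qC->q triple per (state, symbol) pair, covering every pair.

states=4 start=0 accept={0,1,2} delta: 0a->0 0b->1 1a->1 1b->2 2a->3 2b->0 3a->0 3b->0

Fold the examples into a partial DFA from state 0: repeatedly fix the first undefined (state, symbol) met by the shortest-then-alphabetical prefix, trying targets in increasing order and rejecting any under which an Accept and a Reject string meet in one state with the same remainder; add a state when all current targets are rejected. Accepting states are where Accept strings end.
a: 0a undefined. 0a->0: ok.
b: 0b undefined. 0b->0: no, babaa/abba meet in 0. Open state 1: 0b->1.
ba: 1a undefined. 1a->0: no, babaa/abaaba meet in 0. 1a->1: ok.
bb: 1b undefined. 1b->0: no, babaa/abba meet in 0. 1b->1: no, babaa/abba meet in 1. Open state 2: 1b->2.
bbb: 2b undefined. 2b->0: ok.
abba: 2a undefined. 2a->0: no, babaa/abba meet in 0. 2a->1: no, babaa/abba meet in 1. 2a->2: no, babaa/abba meet in 2. Open state 3: 2a->3.
abbab: 3b undefined. 3b->0: ok.
babaa: 3a undefined. 3a->0: ok.
All examples now run through 4 states with every (state, symbol) defined. Accept strings end in {0,1,2}, Reject strings end in {3}; accept={0,1,2}.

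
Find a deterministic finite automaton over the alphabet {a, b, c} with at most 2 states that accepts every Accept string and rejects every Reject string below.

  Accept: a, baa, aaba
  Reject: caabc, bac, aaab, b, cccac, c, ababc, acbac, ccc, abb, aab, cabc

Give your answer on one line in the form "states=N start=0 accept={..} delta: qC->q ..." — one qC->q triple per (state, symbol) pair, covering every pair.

State merging on the prefix tree: take the shortest (then alphabetical) example prefix whose next move is undefined and point that move at state 0, else 1, else 2, ...; a target is out if some Accept/Reject pair would then sit in one state with the same input left (inseparable). If every existing state is out, open a new one.
a: 0a undefined. 0a->0: ok.
b: 0b undefined. 0b->0: no, a/aaab meet in 0. Open state 1: 0b->1.
c: 0c undefined. 0c->0: no, a/cccac meet in 0. 0c->1: ok.
ba: 1a undefined. 1a->0: ok.
cc: 1c undefined. 1c->0: no, a/caabc meet in 0. 1c->1: ok.
abb: 1b undefined. 1b->0: no, a/abb meet in 0. 1b->1: ok.
All examples now run through 2 states with every (state, symbol) defined. Accept strings end in {0}, Reject strings end in {1}; accept={0}.

states=2 start=0 accept={0} delta: 0a->0 0b->1 0c->1 1a->0 1b->1 1c->1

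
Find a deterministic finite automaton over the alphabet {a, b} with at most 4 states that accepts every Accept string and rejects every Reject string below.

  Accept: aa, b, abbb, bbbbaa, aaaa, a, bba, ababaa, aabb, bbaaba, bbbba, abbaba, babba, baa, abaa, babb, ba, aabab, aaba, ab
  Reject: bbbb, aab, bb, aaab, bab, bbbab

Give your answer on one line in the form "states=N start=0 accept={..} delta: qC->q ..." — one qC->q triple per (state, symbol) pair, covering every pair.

Grow the machine one transition at a time. Run the examples from 0; the earliest place one falls off (shortest prefix, ties alphabetical) gets sent to the lowest-numbered state that keeps every Accept/Reject pair distinguishable — a pair clashes when both reach the same state with identical unread suffix — and to a fresh state only if none does.
a: 0a undefined. 0a->0: no, b/aab meet in 0 with "b" left. Open state 1: 0a->1.
b: 0b undefined. 0b->0: no, b/bbbb meet in 0. 0b->1: no, abbb/bbbb meet in 1 with "bbb" left. Open state 2: 0b->2.
aa: 1a undefined. 1a->0: no, b/aab meet in 2. 1a->1: no, ab/aab meet in 1 with "b" left. 1a->2: ok.
ab: 1b undefined. 1b->0: no, abbb/aab meet in 2 with "b" left. 1b->1: ok.
ba: 2a undefined. 2a->0: no, aa/aaab meet in 2. 2a->1: no, abbb/aaab meet in 1. 2a->2: ok.
bb: 2b undefined. 2b->0: ok.
All examples now run through 3 states with every (state, symbol) defined. Accept strings end in {1,2}, Reject strings end in {0}; accept={1,2}.

states=3 start=0 accept={1,2} delta: 0a->1 0b->2 1a->2 1b->1 2a->2 2b->0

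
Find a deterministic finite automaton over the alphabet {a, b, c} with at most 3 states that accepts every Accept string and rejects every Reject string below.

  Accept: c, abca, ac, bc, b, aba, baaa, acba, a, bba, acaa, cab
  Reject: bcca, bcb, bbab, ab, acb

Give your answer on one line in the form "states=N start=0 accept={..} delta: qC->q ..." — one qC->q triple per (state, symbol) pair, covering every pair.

states=3 start=0 accept={0,1} delta: 0a->1 0b->0 0c->1 1a->2 1b->2 1c->1 2a->0 2b->0 2c->0

Fold the examples into a partial DFA from state 0: repeatedly fix the first undefined (state, symbol) met by the shortest-then-alphabetical prefix, trying targets in increasing order and rejecting any under which an Accept and a Reject string meet in one state with the same remainder; add a state when all current targets are rejected. Accepting states are where Accept strings end.
a: 0a undefined. 0a->0: no, b/ab meet in 0 with "b" left. Open state 1: 0a->1.
b: 0b undefined. 0b->0: ok.
c: 0c undefined. 0c->0: no, c/bcb meet in 0. 0c->1: ok.
ab: 1b undefined. 1b->0: no, b/bcb meet in 0. 1b->1: no, c/bcb meet in 1. Open state 2: 1b->2.
ac: 1c undefined. 1c->0: no, c/bcca meet in 1. 1c->1: ok.
ca: 1a undefined. 1a->0: no, b/bcca meet in 0. 1a->1: no, c/bcca meet in 1. 1a->2: ok.
aba: 2a undefined. 2a->0: ok.
abc: 2c undefined. 2c->0: ok.
cab: 2b undefined. 2b->0: ok.
All examples now run through 3 states with every (state, symbol) defined. Accept strings end in {0,1}, Reject strings end in {2}; accept={0,1}.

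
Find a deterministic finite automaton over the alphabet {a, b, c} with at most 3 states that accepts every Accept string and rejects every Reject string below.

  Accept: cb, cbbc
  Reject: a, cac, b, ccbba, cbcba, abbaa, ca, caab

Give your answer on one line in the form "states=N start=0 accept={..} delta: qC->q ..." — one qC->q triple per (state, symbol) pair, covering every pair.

states=3 start=0 accept={2} delta: 0a->0 0b->0 0c->1 1a->0 1b->2 1c->0 2a->0 2b->2 2c->2

Fold the examples into a partial DFA from state 0: repeatedly fix the first undefined (state, symbol) met by the shortest-then-alphabetical prefix, trying targets in increasing order and rejecting any under which an Accept and a Reject string meet in one state with the same remainder; add a state when all current targets are rejected. Accepting states are where Accept strings end.
a: 0a undefined. 0a->0: ok.
b: 0b undefined. 0b->0: ok.
c: 0c undefined. 0c->0: no, cb/a meet in 0. Open state 1: 0c->1.
ca: 1a undefined. 1a->0: ok.
cb: 1b undefined. 1b->0: no, cb/a meet in 0. 1b->1: no, cb/cac meet in 1. Open state 2: 1b->2.
cc: 1c undefined. 1c->0: ok.
cbb: 2b undefined. 2b->0: no, cbbc/cac meet in 1. 2b->1: no, cbbc/a meet in 0. 2b->2: ok.
cbc: 2c undefined. 2c->0: no, cbbc/a meet in 0. 2c->1: no, cbbc/cac meet in 1. 2c->2: ok.
cbcba: 2a undefined. 2a->0: ok.
All examples now run through 3 states with every (state, symbol) defined. Accept strings end in {2}, Reject strings end in {0,1}; accept={2}.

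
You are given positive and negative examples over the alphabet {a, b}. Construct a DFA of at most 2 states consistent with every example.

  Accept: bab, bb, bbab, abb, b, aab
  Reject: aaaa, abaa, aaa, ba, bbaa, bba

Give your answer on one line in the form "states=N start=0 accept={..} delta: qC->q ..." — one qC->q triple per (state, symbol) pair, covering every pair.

states=2 start=0 accept={1} delta: 0a->0 0b->1 1a->0 1b->1

State merging on the prefix tree: take the shortest (then alphabetical) example prefix whose next move is undefined and point that move at state 0, else 1, else 2, ...; a target is out if some Accept/Reject pair would then sit in one state with the same input left (inseparable). If every existing state is out, open a new one.
a: 0a undefined. 0a->0: ok.
b: 0b undefined. 0b->0: no, bab/aaaa meet in 0. Open state 1: 0b->1.
ba: 1a undefined. 1a->0: ok.
bb: 1b undefined. 1b->0: no, bb/aaaa meet in 0. 1b->1: ok.
All examples now run through 2 states with every (state, symbol) defined. Accept strings end in {1}, Reject strings end in {0}; accept={1}.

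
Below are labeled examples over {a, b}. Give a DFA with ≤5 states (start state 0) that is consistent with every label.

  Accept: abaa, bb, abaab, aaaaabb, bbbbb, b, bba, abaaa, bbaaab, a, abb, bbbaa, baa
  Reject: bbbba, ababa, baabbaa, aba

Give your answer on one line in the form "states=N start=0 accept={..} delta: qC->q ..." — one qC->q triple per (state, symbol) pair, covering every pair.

Fold the examples into a partial DFA from state 0: repeatedly fix the first undefined (state, symbol) met by the shortest-then-alphabetical prefix, trying targets in increasing order and rejecting any under which an Accept and a Reject string meet in one state with the same remainder; add a state when all current targets are rejected. Accepting states are where Accept strings end.
a: 0a undefined. 0a->0: ok.
b: 0b undefined. 0b->0: no, abaa/bbbba meet in 0. Open state 1: 0b->1.
ba: 1a undefined. 1a->0: no, abaa/ababa meet in 0. 1a->1: no, abaa/aba meet in 1. Open state 2: 1a->2.
bb: 1b undefined. 1b->0: no, bb/bbbba meet in 0. 1b->1: no, bba/bbbba meet in 2. 1b->2: no, bb/aba meet in 2. Open state 3: 1b->3.
baa: 2a undefined. 2a->0: ok.
bba: 3a undefined. 3a->0: no, abaa/baabbaa meet in 0. 3a->1: ok.
bbb: 3b undefined. 3b->0: ok.
abab: 2b undefined. 2b->0: no, abaa/ababa meet in 0. 2b->1: ok.
All examples now run through 4 states with every (state, symbol) defined. Accept strings end in {0,1,3}, Reject strings end in {2}; accept={0,1,3}.

states=4 start=0 accept={0,1,3} delta: 0a->0 0b->1 1a->2 1b->3 2a->0 2b->1 3a->1 3b->0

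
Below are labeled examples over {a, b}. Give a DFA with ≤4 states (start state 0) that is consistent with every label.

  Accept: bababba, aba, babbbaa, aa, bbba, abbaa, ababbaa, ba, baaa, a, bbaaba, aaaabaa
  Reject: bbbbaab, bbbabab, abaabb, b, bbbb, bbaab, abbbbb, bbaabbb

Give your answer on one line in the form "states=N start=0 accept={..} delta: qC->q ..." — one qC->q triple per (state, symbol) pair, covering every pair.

states=2 start=0 accept={0} delta: 0a->0 0b->1 1a->0 1b->1

Fold the examples into a partial DFA from state 0: repeatedly fix the first undefined (state, symbol) met by the shortest-then-alphabetical prefix, trying targets in increasing order and rejecting any under which an Accept and a Reject string meet in one state with the same remainder; add a state when all current targets are rejected. Accepting states are where Accept strings end.
a: 0a undefined. 0a->0: ok.
b: 0b undefined. 0b->0: no, bababba/bbbbaab meet in 0. Open state 1: 0b->1.
ba: 1a undefined. 1a->0: ok.
bb: 1b undefined. 1b->0: no, bababba/abaabb meet in 0. 1b->1: ok.
All examples now run through 2 states with every (state, symbol) defined. Accept strings end in {0}, Reject strings end in {1}; accept={0}.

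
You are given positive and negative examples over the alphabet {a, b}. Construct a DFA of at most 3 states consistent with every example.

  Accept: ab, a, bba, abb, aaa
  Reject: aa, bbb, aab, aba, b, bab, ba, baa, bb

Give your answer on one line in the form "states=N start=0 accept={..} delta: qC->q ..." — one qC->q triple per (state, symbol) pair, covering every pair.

states=3 start=0 accept={1} delta: 0a->1 0b->2 1a->0 1b->1 2a->2 2b->0

State merging on the prefix tree: take the shortest (then alphabetical) example prefix whose next move is undefined and point that move at state 0, else 1, else 2, ...; a target is out if some Accept/Reject pair would then sit in one state with the same input left (inseparable). If every existing state is out, open a new one.
a: 0a undefined. 0a->0: no, ab/aab meet in 0 with "b" left. Open state 1: 0a->1.
b: 0b undefined. 0b->0: no, ab/bab meet in 1 with "b" left. 0b->1: no, ab/bb meet in 1 with "b" left. Open state 2: 0b->2.
aa: 1a undefined. 1a->0: ok.
ab: 1b undefined. 1b->0: no, ab/aa meet in 0. 1b->1: ok.
ba: 2a undefined. 2a->0: no, ab/baa meet in 1. 2a->1: no, ab/bab meet in 1. 2a->2: ok.
bb: 2b undefined. 2b->0: ok.
All examples now run through 3 states with every (state, symbol) defined. Accept strings end in {1}, Reject strings end in {0,2}; accept={1}.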